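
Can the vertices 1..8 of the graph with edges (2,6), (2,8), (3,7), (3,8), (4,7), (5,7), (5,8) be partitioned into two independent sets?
Yes. Partition: {1, 2, 3, 4, 5}, {6, 7, 8}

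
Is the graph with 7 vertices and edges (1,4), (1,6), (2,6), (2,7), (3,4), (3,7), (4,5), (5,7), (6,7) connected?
Yes (BFS from 1 visits [1, 4, 6, 3, 5, 2, 7] — all 7 vertices reached)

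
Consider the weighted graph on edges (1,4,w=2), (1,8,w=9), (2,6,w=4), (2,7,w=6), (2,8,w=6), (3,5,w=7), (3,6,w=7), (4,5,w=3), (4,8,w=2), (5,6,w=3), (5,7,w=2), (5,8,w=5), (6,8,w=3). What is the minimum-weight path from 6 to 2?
4 (path: 6 -> 2; weights 4 = 4)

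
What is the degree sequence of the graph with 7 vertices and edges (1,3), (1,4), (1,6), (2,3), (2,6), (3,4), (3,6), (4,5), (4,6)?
[4, 4, 4, 3, 2, 1, 0] (degrees: deg(1)=3, deg(2)=2, deg(3)=4, deg(4)=4, deg(5)=1, deg(6)=4, deg(7)=0)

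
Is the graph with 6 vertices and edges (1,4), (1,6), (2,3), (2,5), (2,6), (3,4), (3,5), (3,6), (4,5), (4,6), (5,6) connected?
Yes (BFS from 1 visits [1, 4, 6, 3, 5, 2] — all 6 vertices reached)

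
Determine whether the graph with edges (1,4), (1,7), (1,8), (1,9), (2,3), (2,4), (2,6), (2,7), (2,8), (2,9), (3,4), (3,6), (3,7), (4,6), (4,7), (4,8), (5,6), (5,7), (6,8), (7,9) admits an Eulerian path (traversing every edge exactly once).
Yes (the graph is connected and exactly 2 vertices have odd degree: {6, 9}; any Eulerian path must start and end at those)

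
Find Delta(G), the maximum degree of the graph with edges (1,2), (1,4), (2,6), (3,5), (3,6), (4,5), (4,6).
3 (attained at vertices 4, 6)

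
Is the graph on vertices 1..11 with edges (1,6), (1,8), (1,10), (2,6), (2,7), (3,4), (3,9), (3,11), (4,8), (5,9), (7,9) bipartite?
Yes. Partition: {1, 2, 4, 9, 11}, {3, 5, 6, 7, 8, 10}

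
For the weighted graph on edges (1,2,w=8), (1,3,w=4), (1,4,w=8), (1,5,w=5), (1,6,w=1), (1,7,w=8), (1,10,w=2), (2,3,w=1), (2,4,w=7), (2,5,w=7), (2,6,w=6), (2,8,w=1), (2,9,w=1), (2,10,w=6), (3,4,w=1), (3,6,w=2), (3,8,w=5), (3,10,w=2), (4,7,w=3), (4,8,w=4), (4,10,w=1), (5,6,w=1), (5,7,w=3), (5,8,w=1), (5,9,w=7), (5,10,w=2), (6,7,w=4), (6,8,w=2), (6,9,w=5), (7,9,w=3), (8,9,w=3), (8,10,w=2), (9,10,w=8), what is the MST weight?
11 (MST edges: (1,6,w=1), (2,3,w=1), (2,8,w=1), (2,9,w=1), (3,4,w=1), (4,7,w=3), (4,10,w=1), (5,6,w=1), (5,8,w=1); sum of weights 1 + 1 + 1 + 1 + 1 + 3 + 1 + 1 + 1 = 11)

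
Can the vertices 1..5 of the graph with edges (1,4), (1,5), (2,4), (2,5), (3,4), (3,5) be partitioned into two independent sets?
Yes. Partition: {1, 2, 3}, {4, 5}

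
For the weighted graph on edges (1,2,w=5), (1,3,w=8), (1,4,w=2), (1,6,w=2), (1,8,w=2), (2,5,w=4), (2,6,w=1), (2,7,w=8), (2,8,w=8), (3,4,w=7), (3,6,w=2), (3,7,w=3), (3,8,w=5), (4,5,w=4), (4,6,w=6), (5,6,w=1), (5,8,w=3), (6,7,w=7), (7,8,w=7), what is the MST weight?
13 (MST edges: (1,4,w=2), (1,6,w=2), (1,8,w=2), (2,6,w=1), (3,6,w=2), (3,7,w=3), (5,6,w=1); sum of weights 2 + 2 + 2 + 1 + 2 + 3 + 1 = 13)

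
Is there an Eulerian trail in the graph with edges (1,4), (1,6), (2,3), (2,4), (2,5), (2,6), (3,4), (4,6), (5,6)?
Yes — and in fact it has an Eulerian circuit (the graph is connected and all 6 vertices have even degree)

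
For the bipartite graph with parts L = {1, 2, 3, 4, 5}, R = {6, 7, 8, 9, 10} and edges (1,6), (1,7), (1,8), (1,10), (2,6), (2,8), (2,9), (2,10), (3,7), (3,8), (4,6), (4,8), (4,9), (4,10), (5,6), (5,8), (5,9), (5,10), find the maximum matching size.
5 (matching: (1,10), (2,9), (3,7), (4,8), (5,6); upper bound min(|L|,|R|) = min(5,5) = 5)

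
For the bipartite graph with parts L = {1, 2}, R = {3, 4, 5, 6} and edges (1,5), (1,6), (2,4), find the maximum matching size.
2 (matching: (1,6), (2,4); upper bound min(|L|,|R|) = min(2,4) = 2)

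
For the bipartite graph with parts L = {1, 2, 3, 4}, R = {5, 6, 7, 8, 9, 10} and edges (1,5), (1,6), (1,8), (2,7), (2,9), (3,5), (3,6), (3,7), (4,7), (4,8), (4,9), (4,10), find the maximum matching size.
4 (matching: (1,8), (2,9), (3,7), (4,10); upper bound min(|L|,|R|) = min(4,6) = 4)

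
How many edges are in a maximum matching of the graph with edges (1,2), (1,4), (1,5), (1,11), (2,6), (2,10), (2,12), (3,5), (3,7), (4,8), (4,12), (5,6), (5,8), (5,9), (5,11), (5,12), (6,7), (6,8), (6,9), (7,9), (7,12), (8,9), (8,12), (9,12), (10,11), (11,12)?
6 (matching: (1,2), (3,7), (4,12), (5,9), (6,8), (10,11); upper bound floor(n/2) = floor(12/2) = 6)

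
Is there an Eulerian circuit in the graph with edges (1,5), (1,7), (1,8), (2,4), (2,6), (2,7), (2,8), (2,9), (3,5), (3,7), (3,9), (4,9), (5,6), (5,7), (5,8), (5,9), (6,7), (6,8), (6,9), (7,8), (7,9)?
No (6 vertices have odd degree: {1, 2, 3, 6, 7, 8}; Eulerian circuit requires 0)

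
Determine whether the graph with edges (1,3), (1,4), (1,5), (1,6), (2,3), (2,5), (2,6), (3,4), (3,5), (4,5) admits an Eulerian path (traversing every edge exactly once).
Yes (the graph is connected and exactly 2 vertices have odd degree: {2, 4}; any Eulerian path must start and end at those)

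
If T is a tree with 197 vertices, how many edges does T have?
196 (A tree on V vertices has V - 1 edges, so 197 - 1 = 196)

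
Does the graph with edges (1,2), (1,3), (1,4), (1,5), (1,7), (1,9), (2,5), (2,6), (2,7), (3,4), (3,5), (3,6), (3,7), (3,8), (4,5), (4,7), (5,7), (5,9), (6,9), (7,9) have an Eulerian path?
Yes (the graph is connected and exactly 2 vertices have odd degree: {6, 8}; any Eulerian path must start and end at those)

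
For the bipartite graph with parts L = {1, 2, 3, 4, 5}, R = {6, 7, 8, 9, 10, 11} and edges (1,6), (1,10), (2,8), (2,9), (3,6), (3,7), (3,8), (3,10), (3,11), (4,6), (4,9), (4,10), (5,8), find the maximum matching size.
5 (matching: (1,10), (2,9), (3,11), (4,6), (5,8); upper bound min(|L|,|R|) = min(5,6) = 5)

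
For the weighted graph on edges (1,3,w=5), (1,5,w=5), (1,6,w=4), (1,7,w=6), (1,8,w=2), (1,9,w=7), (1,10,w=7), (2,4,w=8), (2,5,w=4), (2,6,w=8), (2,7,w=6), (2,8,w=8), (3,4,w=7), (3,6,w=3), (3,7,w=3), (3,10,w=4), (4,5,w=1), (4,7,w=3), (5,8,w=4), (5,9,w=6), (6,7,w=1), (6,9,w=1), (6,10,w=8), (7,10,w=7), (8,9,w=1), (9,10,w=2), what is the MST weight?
18 (MST edges: (1,8,w=2), (2,5,w=4), (3,6,w=3), (4,5,w=1), (4,7,w=3), (6,7,w=1), (6,9,w=1), (8,9,w=1), (9,10,w=2); sum of weights 2 + 4 + 3 + 1 + 3 + 1 + 1 + 1 + 2 = 18)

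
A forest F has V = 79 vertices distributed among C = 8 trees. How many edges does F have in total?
71 (Each of the 8 component trees on V_i vertices has V_i - 1 edges; summing gives V - C = 79 - 8 = 71)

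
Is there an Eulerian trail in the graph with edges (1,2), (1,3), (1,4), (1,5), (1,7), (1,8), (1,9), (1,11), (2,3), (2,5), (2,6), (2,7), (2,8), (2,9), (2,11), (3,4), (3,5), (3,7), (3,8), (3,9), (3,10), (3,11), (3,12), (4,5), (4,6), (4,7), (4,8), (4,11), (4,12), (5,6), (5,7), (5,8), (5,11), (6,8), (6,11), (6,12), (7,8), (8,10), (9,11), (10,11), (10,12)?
Yes — and in fact it has an Eulerian circuit (the graph is connected and all 12 vertices have even degree)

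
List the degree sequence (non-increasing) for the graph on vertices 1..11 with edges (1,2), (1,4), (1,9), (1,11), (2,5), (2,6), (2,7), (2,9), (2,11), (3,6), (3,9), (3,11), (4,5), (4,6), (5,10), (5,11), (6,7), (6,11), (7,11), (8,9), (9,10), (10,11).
[7, 6, 5, 5, 4, 4, 3, 3, 3, 3, 1] (degrees: deg(1)=4, deg(2)=6, deg(3)=3, deg(4)=3, deg(5)=4, deg(6)=5, deg(7)=3, deg(8)=1, deg(9)=5, deg(10)=3, deg(11)=7)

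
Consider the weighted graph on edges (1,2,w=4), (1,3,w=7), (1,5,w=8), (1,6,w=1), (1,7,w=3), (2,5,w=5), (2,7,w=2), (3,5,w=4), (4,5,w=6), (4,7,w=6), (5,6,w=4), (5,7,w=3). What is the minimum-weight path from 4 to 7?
6 (path: 4 -> 7; weights 6 = 6)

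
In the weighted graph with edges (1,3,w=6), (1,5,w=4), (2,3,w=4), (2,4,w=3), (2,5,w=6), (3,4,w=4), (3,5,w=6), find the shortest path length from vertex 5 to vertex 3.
6 (path: 5 -> 3; weights 6 = 6)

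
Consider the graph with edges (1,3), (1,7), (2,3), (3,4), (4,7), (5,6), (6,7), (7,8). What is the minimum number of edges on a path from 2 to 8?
4 (path: 2 -> 3 -> 1 -> 7 -> 8, 4 edges)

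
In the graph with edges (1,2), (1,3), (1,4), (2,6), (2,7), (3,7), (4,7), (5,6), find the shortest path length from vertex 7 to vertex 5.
3 (path: 7 -> 2 -> 6 -> 5, 3 edges)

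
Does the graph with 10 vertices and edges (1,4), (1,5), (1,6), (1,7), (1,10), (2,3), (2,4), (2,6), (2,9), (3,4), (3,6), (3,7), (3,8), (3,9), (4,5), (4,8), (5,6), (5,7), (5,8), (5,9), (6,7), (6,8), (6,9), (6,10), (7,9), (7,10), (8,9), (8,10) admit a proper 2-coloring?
No (odd cycle of length 3: 7 -> 1 -> 5 -> 7)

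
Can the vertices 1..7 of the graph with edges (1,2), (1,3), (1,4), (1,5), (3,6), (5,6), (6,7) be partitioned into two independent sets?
Yes. Partition: {1, 6}, {2, 3, 4, 5, 7}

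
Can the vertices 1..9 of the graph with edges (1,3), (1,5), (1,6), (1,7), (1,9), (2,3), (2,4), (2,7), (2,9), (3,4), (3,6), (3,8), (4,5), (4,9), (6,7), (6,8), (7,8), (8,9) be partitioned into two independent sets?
No (odd cycle of length 3: 3 -> 1 -> 6 -> 3)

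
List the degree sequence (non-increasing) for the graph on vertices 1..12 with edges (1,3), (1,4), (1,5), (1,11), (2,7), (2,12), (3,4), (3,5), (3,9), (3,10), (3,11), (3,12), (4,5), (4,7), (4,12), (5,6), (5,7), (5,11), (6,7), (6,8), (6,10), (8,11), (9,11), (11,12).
[7, 6, 6, 5, 4, 4, 4, 4, 2, 2, 2, 2] (degrees: deg(1)=4, deg(2)=2, deg(3)=7, deg(4)=5, deg(5)=6, deg(6)=4, deg(7)=4, deg(8)=2, deg(9)=2, deg(10)=2, deg(11)=6, deg(12)=4)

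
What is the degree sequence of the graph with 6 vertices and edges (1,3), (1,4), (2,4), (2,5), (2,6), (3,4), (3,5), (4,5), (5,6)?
[4, 4, 3, 3, 2, 2] (degrees: deg(1)=2, deg(2)=3, deg(3)=3, deg(4)=4, deg(5)=4, deg(6)=2)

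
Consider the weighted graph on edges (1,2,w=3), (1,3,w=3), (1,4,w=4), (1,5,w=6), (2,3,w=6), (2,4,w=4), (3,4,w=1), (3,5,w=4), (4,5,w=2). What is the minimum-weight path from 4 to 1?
4 (path: 4 -> 1; weights 4 = 4)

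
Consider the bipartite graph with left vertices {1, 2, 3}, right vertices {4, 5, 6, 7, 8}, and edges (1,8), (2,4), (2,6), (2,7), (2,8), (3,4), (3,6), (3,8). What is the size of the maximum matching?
3 (matching: (1,8), (2,7), (3,6); upper bound min(|L|,|R|) = min(3,5) = 3)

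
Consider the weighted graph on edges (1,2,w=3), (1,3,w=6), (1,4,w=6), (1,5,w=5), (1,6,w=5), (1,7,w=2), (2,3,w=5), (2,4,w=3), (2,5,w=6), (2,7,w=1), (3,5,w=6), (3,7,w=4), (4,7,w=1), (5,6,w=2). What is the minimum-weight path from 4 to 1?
3 (path: 4 -> 7 -> 1; weights 1 + 2 = 3)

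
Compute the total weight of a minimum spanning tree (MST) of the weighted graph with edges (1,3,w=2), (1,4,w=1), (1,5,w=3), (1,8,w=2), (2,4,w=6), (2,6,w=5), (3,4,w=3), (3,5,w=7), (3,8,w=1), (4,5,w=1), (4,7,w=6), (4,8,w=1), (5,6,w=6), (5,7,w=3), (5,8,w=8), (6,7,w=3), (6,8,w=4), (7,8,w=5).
15 (MST edges: (1,4,w=1), (2,6,w=5), (3,8,w=1), (4,5,w=1), (4,8,w=1), (5,7,w=3), (6,7,w=3); sum of weights 1 + 5 + 1 + 1 + 1 + 3 + 3 = 15)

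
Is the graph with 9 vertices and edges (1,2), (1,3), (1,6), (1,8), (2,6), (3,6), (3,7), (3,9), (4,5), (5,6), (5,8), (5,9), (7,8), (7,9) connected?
Yes (BFS from 1 visits [1, 2, 3, 6, 8, 7, 9, 5, 4] — all 9 vertices reached)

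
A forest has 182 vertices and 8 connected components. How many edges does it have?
174 (Each of the 8 component trees on V_i vertices has V_i - 1 edges; summing gives V - C = 182 - 8 = 174)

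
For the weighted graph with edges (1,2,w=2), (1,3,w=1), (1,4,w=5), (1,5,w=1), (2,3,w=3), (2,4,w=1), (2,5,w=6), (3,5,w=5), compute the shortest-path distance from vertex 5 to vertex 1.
1 (path: 5 -> 1; weights 1 = 1)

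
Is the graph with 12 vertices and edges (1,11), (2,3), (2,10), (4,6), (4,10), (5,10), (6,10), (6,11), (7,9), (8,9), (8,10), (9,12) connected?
Yes (BFS from 1 visits [1, 11, 6, 4, 10, 2, 5, 8, 3, 9, 7, 12] — all 12 vertices reached)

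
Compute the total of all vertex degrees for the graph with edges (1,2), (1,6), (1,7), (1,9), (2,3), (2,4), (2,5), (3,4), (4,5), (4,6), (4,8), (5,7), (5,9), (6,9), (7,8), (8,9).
32 (handshake: sum of degrees = 2|E| = 2 x 16 = 32)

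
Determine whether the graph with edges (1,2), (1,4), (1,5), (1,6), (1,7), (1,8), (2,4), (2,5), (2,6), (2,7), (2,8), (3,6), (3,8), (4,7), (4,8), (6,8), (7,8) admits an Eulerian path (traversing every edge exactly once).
Yes — and in fact it has an Eulerian circuit (the graph is connected and all 8 vertices have even degree)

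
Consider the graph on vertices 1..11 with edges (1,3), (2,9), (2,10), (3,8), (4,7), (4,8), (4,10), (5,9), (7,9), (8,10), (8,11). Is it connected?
No, it has 2 components: {1, 2, 3, 4, 5, 7, 8, 9, 10, 11}, {6}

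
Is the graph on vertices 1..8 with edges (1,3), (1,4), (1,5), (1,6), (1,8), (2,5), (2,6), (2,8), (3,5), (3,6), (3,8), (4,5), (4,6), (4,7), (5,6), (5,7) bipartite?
No (odd cycle of length 3: 3 -> 1 -> 5 -> 3)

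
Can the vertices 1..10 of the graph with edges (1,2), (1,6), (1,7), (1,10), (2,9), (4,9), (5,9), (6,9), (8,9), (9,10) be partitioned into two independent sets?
Yes. Partition: {1, 3, 9}, {2, 4, 5, 6, 7, 8, 10}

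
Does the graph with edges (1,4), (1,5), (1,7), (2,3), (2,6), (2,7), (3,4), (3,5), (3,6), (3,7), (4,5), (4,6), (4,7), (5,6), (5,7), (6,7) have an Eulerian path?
No (6 vertices have odd degree: {1, 2, 3, 4, 5, 6}; Eulerian path requires 0 or 2)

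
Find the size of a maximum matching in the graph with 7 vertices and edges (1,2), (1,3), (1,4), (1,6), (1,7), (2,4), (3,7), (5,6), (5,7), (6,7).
3 (matching: (1,6), (2,4), (5,7); upper bound floor(n/2) = floor(7/2) = 3)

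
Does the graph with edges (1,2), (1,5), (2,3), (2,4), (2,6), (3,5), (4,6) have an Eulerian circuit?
Yes (the graph is connected and all 6 vertices have even degree)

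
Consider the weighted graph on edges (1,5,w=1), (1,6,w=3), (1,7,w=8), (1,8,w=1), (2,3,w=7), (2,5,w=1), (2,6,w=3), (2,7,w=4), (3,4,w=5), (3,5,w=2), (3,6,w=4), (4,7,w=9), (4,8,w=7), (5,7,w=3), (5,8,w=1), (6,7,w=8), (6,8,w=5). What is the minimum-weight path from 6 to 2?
3 (path: 6 -> 2; weights 3 = 3)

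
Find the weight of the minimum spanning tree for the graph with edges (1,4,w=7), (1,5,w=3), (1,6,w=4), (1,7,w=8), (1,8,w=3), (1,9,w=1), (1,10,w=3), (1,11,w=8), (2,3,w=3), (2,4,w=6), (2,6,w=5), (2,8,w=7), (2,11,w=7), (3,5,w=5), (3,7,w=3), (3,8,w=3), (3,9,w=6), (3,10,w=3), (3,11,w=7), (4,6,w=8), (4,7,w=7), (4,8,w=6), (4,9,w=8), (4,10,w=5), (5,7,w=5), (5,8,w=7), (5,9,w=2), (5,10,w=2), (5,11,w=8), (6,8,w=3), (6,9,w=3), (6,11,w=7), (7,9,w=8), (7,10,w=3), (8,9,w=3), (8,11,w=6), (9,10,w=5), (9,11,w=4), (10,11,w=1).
26 (MST edges: (1,8,w=3), (1,9,w=1), (2,3,w=3), (3,7,w=3), (3,8,w=3), (4,10,w=5), (5,9,w=2), (5,10,w=2), (6,8,w=3), (10,11,w=1); sum of weights 3 + 1 + 3 + 3 + 3 + 5 + 2 + 2 + 3 + 1 = 26)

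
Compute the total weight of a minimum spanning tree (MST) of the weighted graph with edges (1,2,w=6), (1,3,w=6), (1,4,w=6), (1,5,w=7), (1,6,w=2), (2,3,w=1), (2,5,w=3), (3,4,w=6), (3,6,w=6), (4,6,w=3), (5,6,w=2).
11 (MST edges: (1,6,w=2), (2,3,w=1), (2,5,w=3), (4,6,w=3), (5,6,w=2); sum of weights 2 + 1 + 3 + 3 + 2 = 11)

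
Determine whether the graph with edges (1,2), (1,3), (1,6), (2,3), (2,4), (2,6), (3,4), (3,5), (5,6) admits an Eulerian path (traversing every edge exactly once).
Yes (the graph is connected and exactly 2 vertices have odd degree: {1, 6}; any Eulerian path must start and end at those)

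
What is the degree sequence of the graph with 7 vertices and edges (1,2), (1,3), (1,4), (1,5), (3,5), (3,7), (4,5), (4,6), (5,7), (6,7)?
[4, 4, 3, 3, 3, 2, 1] (degrees: deg(1)=4, deg(2)=1, deg(3)=3, deg(4)=3, deg(5)=4, deg(6)=2, deg(7)=3)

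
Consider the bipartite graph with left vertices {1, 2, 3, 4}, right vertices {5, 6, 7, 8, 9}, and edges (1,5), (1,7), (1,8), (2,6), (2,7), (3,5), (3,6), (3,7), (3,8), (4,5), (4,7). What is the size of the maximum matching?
4 (matching: (1,8), (2,7), (3,6), (4,5); upper bound min(|L|,|R|) = min(4,5) = 4)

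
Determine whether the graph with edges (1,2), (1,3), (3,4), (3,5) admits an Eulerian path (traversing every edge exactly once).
No (4 vertices have odd degree: {2, 3, 4, 5}; Eulerian path requires 0 or 2)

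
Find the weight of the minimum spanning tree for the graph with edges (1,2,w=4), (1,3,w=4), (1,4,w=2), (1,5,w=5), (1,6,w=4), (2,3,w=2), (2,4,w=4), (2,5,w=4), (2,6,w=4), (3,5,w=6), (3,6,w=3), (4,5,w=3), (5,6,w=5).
14 (MST edges: (1,2,w=4), (1,4,w=2), (2,3,w=2), (3,6,w=3), (4,5,w=3); sum of weights 4 + 2 + 2 + 3 + 3 = 14)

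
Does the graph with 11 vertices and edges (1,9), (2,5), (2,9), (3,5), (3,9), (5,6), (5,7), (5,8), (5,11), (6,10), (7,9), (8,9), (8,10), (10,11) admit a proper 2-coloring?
Yes. Partition: {1, 2, 3, 4, 6, 7, 8, 11}, {5, 9, 10}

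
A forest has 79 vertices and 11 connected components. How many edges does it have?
68 (Each of the 11 component trees on V_i vertices has V_i - 1 edges; summing gives V - C = 79 - 11 = 68)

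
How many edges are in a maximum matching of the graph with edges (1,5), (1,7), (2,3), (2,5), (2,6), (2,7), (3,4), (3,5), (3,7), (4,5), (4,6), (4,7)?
3 (matching: (1,7), (2,5), (4,6); upper bound floor(n/2) = floor(7/2) = 3)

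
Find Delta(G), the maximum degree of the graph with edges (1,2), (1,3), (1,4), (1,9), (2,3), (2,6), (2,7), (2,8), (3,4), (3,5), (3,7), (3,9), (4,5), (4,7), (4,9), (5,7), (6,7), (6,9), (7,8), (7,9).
7 (attained at vertex 7)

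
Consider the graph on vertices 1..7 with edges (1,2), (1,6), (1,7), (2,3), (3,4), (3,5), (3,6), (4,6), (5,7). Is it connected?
Yes (BFS from 1 visits [1, 2, 6, 7, 3, 4, 5] — all 7 vertices reached)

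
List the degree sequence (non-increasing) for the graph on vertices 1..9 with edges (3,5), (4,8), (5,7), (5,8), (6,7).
[3, 2, 2, 1, 1, 1, 0, 0, 0] (degrees: deg(1)=0, deg(2)=0, deg(3)=1, deg(4)=1, deg(5)=3, deg(6)=1, deg(7)=2, deg(8)=2, deg(9)=0)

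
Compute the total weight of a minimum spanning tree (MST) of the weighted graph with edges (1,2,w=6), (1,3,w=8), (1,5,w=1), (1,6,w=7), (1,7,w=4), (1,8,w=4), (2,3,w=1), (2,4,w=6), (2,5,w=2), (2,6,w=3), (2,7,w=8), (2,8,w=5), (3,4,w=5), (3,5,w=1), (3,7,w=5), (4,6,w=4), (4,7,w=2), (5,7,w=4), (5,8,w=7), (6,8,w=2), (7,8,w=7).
14 (MST edges: (1,5,w=1), (1,7,w=4), (2,3,w=1), (2,6,w=3), (3,5,w=1), (4,7,w=2), (6,8,w=2); sum of weights 1 + 4 + 1 + 3 + 1 + 2 + 2 = 14)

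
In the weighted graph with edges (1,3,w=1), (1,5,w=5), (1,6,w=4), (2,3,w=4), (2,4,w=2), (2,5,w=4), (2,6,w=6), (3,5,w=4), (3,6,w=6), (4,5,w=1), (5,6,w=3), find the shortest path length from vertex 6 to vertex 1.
4 (path: 6 -> 1; weights 4 = 4)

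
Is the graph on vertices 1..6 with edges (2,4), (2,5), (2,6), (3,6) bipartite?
Yes. Partition: {1, 2, 3}, {4, 5, 6}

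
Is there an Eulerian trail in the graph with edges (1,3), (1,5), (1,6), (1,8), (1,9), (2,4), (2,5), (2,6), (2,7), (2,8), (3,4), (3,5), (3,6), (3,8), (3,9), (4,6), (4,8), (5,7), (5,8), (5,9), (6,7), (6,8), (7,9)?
Yes (the graph is connected and exactly 2 vertices have odd degree: {1, 2}; any Eulerian path must start and end at those)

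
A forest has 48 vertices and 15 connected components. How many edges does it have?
33 (Each of the 15 component trees on V_i vertices has V_i - 1 edges; summing gives V - C = 48 - 15 = 33)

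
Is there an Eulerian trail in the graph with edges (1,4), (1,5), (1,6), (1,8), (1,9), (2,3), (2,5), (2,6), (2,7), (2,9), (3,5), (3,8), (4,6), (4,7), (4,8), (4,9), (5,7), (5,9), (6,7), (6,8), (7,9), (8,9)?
No (8 vertices have odd degree: {1, 2, 3, 4, 5, 6, 7, 8}; Eulerian path requires 0 or 2)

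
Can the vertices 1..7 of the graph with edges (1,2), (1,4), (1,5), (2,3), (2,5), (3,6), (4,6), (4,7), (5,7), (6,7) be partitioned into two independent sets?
No (odd cycle of length 3: 5 -> 1 -> 2 -> 5)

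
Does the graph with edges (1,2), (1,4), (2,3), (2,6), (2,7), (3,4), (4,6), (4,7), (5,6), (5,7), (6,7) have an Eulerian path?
Yes — and in fact it has an Eulerian circuit (the graph is connected and all 7 vertices have even degree)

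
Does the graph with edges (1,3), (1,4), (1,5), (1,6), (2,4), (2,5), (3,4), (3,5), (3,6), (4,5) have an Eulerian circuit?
Yes (the graph is connected and all 6 vertices have even degree)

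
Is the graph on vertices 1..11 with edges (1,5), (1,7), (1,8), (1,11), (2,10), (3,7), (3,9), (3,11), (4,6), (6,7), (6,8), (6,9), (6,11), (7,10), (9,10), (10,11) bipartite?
Yes. Partition: {1, 3, 6, 10}, {2, 4, 5, 7, 8, 9, 11}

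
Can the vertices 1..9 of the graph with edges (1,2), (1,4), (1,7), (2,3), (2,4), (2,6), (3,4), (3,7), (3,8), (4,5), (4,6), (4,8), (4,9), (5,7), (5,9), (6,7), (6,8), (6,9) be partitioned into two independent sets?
No (odd cycle of length 3: 4 -> 1 -> 2 -> 4)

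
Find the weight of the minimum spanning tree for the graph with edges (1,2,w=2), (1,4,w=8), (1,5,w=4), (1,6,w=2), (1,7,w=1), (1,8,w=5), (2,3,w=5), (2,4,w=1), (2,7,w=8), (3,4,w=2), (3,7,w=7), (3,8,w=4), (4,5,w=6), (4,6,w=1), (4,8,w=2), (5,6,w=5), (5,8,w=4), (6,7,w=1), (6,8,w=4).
12 (MST edges: (1,5,w=4), (1,7,w=1), (2,4,w=1), (3,4,w=2), (4,6,w=1), (4,8,w=2), (6,7,w=1); sum of weights 4 + 1 + 1 + 2 + 1 + 2 + 1 = 12)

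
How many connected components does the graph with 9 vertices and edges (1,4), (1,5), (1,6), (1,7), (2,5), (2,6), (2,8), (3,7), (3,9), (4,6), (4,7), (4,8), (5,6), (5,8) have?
1 (components: {1, 2, 3, 4, 5, 6, 7, 8, 9})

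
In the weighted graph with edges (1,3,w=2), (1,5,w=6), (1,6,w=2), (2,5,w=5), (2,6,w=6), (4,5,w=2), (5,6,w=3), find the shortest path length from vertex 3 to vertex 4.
9 (path: 3 -> 1 -> 6 -> 5 -> 4; weights 2 + 2 + 3 + 2 = 9)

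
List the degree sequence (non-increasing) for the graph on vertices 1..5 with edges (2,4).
[1, 1, 0, 0, 0] (degrees: deg(1)=0, deg(2)=1, deg(3)=0, deg(4)=1, deg(5)=0)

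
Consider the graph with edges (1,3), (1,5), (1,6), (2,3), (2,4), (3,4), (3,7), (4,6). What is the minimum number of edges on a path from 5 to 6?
2 (path: 5 -> 1 -> 6, 2 edges)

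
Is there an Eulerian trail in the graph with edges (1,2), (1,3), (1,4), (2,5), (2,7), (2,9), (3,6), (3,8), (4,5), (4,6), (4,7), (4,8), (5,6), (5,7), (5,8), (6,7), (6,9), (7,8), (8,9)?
No (8 vertices have odd degree: {1, 3, 4, 5, 6, 7, 8, 9}; Eulerian path requires 0 or 2)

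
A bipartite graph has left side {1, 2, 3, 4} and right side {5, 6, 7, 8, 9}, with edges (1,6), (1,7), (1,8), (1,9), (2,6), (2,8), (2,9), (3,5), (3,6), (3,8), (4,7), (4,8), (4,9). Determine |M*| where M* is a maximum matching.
4 (matching: (1,9), (2,8), (3,6), (4,7); upper bound min(|L|,|R|) = min(4,5) = 4)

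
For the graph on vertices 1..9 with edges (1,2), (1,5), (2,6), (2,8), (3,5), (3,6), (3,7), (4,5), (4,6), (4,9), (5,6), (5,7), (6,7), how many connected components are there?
1 (components: {1, 2, 3, 4, 5, 6, 7, 8, 9})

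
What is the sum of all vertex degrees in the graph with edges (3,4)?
2 (handshake: sum of degrees = 2|E| = 2 x 1 = 2)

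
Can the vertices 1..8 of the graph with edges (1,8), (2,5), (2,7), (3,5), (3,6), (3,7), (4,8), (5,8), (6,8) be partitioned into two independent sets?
Yes. Partition: {1, 4, 5, 6, 7}, {2, 3, 8}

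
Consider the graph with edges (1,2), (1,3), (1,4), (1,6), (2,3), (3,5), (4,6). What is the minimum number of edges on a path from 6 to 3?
2 (path: 6 -> 1 -> 3, 2 edges)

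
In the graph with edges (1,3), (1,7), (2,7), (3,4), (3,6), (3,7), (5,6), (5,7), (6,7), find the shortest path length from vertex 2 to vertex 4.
3 (path: 2 -> 7 -> 3 -> 4, 3 edges)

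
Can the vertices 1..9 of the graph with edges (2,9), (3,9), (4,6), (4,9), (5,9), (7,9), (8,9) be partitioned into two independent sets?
Yes. Partition: {1, 2, 3, 4, 5, 7, 8}, {6, 9}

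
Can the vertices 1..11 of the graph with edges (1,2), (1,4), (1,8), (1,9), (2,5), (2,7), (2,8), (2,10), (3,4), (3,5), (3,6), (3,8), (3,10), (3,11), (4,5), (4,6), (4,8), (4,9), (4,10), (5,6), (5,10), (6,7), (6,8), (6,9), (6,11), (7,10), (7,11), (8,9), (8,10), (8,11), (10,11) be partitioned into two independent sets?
No (odd cycle of length 3: 4 -> 1 -> 8 -> 4)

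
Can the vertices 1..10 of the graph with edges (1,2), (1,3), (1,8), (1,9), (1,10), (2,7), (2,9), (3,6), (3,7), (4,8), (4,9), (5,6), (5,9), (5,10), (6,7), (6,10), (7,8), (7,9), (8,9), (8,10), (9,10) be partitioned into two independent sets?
No (odd cycle of length 3: 9 -> 1 -> 10 -> 9)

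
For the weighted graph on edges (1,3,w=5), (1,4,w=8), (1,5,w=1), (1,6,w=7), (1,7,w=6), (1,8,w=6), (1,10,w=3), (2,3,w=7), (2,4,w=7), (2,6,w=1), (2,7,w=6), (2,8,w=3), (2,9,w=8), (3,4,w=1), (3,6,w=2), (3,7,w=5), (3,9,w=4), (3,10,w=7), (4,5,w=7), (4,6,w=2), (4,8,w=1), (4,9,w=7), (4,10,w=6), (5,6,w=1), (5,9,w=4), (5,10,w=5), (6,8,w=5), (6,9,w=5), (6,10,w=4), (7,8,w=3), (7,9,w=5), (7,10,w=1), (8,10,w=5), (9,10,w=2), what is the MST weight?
13 (MST edges: (1,5,w=1), (1,10,w=3), (2,6,w=1), (3,4,w=1), (3,6,w=2), (4,8,w=1), (5,6,w=1), (7,10,w=1), (9,10,w=2); sum of weights 1 + 3 + 1 + 1 + 2 + 1 + 1 + 1 + 2 = 13)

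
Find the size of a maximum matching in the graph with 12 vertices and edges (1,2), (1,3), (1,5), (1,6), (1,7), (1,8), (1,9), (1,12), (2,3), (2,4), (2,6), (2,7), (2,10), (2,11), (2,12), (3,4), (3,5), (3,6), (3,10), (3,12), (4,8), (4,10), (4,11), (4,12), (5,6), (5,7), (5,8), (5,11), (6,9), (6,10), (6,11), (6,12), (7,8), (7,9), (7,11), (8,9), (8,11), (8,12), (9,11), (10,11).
6 (matching: (1,8), (2,10), (3,6), (4,12), (5,11), (7,9); upper bound floor(n/2) = floor(12/2) = 6)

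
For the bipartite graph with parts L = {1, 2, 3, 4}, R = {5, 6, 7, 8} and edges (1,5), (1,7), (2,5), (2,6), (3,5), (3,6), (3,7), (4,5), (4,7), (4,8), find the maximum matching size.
4 (matching: (1,7), (2,6), (3,5), (4,8); upper bound min(|L|,|R|) = min(4,4) = 4)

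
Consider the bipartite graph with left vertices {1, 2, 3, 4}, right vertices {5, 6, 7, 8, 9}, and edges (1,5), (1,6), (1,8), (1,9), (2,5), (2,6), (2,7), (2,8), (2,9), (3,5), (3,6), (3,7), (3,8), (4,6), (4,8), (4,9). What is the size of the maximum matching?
4 (matching: (1,9), (2,8), (3,7), (4,6); upper bound min(|L|,|R|) = min(4,5) = 4)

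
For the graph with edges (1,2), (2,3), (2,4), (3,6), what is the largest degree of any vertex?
3 (attained at vertex 2)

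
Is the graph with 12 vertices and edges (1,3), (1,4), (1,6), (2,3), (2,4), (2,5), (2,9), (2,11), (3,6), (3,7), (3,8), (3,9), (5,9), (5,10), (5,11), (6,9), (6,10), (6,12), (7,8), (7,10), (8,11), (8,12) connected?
Yes (BFS from 1 visits [1, 3, 4, 6, 2, 7, 8, 9, 10, 12, 5, 11] — all 12 vertices reached)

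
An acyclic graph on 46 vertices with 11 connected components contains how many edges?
35 (Each of the 11 component trees on V_i vertices has V_i - 1 edges; summing gives V - C = 46 - 11 = 35)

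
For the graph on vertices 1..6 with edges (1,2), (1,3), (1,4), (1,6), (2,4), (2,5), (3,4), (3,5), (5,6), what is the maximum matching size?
3 (matching: (1,2), (3,4), (5,6); upper bound floor(n/2) = floor(6/2) = 3)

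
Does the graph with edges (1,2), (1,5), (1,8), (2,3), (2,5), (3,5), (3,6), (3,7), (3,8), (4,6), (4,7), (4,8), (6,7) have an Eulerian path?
No (8 vertices have odd degree: {1, 2, 3, 4, 5, 6, 7, 8}; Eulerian path requires 0 or 2)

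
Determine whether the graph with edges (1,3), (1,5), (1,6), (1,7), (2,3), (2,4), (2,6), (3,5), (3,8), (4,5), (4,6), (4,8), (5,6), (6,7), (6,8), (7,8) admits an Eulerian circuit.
No (2 vertices have odd degree: {2, 7}; Eulerian circuit requires 0)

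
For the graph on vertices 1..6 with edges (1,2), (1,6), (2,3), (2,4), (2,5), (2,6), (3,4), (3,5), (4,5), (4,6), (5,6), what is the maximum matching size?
3 (matching: (1,2), (3,5), (4,6); upper bound floor(n/2) = floor(6/2) = 3)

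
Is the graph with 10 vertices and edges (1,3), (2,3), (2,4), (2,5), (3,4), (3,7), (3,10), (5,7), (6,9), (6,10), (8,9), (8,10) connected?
Yes (BFS from 1 visits [1, 3, 2, 4, 7, 10, 5, 6, 8, 9] — all 10 vertices reached)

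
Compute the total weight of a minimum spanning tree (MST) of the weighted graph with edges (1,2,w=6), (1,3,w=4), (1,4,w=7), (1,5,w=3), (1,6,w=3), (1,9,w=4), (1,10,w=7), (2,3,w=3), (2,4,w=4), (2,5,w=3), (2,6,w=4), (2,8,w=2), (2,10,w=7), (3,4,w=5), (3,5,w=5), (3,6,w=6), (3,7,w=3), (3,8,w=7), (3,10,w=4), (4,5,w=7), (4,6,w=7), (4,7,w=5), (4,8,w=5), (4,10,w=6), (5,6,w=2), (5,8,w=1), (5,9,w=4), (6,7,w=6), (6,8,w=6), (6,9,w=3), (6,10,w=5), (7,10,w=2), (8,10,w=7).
23 (MST edges: (1,5,w=3), (2,3,w=3), (2,4,w=4), (2,8,w=2), (3,7,w=3), (5,6,w=2), (5,8,w=1), (6,9,w=3), (7,10,w=2); sum of weights 3 + 3 + 4 + 2 + 3 + 2 + 1 + 3 + 2 = 23)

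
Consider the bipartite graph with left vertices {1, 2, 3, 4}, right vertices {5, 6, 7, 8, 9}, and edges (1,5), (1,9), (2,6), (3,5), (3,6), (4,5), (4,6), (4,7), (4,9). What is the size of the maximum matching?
4 (matching: (1,9), (2,6), (3,5), (4,7); upper bound min(|L|,|R|) = min(4,5) = 4)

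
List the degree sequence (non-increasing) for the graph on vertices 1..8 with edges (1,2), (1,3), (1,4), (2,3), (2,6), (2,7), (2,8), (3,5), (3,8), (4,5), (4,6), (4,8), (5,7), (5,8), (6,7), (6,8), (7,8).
[6, 5, 4, 4, 4, 4, 4, 3] (degrees: deg(1)=3, deg(2)=5, deg(3)=4, deg(4)=4, deg(5)=4, deg(6)=4, deg(7)=4, deg(8)=6)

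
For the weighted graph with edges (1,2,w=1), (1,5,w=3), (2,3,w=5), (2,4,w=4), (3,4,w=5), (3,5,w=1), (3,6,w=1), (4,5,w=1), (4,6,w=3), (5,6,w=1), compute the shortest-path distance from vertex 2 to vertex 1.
1 (path: 2 -> 1; weights 1 = 1)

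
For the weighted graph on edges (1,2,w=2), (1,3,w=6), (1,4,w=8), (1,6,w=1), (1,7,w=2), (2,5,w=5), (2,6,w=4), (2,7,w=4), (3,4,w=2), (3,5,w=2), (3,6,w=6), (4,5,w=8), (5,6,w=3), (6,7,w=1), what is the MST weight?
11 (MST edges: (1,2,w=2), (1,6,w=1), (3,4,w=2), (3,5,w=2), (5,6,w=3), (6,7,w=1); sum of weights 2 + 1 + 2 + 2 + 3 + 1 = 11)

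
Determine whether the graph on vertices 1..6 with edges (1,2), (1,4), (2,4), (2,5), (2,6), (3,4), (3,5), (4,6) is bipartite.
No (odd cycle of length 3: 4 -> 1 -> 2 -> 4)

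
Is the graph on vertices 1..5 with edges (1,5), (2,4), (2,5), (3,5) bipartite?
Yes. Partition: {1, 2, 3}, {4, 5}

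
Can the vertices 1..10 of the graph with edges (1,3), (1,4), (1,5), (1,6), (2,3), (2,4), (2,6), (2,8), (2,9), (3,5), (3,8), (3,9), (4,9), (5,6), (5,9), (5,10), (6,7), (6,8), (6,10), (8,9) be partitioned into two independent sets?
No (odd cycle of length 3: 3 -> 1 -> 5 -> 3)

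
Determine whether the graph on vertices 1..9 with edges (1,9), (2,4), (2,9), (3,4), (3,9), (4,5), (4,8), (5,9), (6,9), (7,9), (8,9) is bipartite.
Yes. Partition: {1, 2, 3, 5, 6, 7, 8}, {4, 9}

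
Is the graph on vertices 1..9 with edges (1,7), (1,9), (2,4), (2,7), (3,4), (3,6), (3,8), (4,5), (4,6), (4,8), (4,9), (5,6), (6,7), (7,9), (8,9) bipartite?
No (odd cycle of length 3: 9 -> 1 -> 7 -> 9)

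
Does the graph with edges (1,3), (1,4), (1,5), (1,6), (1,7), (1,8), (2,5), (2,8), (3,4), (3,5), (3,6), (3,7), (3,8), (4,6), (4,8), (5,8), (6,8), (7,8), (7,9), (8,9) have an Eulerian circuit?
Yes (the graph is connected and all 9 vertices have even degree)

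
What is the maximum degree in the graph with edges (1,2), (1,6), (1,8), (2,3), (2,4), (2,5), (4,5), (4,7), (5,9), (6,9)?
4 (attained at vertex 2)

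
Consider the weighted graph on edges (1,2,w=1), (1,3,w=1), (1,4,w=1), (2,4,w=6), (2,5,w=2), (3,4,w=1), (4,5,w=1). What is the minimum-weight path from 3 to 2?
2 (path: 3 -> 1 -> 2; weights 1 + 1 = 2)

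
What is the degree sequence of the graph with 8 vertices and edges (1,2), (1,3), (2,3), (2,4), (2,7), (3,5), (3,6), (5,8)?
[4, 4, 2, 2, 1, 1, 1, 1] (degrees: deg(1)=2, deg(2)=4, deg(3)=4, deg(4)=1, deg(5)=2, deg(6)=1, deg(7)=1, deg(8)=1)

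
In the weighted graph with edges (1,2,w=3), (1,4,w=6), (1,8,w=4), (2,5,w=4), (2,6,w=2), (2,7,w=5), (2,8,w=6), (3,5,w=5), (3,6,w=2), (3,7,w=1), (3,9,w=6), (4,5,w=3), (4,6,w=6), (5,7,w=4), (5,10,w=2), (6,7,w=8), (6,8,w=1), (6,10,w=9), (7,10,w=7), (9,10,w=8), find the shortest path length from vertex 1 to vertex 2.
3 (path: 1 -> 2; weights 3 = 3)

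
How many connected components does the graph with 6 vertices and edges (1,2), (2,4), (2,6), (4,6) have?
3 (components: {1, 2, 4, 6}, {3}, {5})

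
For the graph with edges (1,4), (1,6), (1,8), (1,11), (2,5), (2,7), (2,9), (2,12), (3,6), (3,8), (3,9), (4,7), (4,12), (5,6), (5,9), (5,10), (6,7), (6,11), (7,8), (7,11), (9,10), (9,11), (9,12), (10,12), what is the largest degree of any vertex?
6 (attained at vertex 9)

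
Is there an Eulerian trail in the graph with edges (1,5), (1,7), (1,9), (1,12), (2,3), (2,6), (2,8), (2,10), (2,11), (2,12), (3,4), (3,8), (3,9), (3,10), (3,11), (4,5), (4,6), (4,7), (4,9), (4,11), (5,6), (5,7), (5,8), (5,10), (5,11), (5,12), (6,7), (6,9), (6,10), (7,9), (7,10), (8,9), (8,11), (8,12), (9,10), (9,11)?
Yes — and in fact it has an Eulerian circuit (the graph is connected and all 12 vertices have even degree)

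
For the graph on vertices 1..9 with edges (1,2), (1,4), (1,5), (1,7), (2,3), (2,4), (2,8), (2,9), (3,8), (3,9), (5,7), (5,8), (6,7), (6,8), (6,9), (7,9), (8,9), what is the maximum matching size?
4 (matching: (1,5), (2,4), (6,7), (8,9); upper bound floor(n/2) = floor(9/2) = 4)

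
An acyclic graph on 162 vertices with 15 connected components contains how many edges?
147 (Each of the 15 component trees on V_i vertices has V_i - 1 edges; summing gives V - C = 162 - 15 = 147)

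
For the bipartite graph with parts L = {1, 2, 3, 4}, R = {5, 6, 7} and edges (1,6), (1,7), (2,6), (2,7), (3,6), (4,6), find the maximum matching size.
2 (matching: (1,7), (2,6); upper bound min(|L|,|R|) = min(4,3) = 3)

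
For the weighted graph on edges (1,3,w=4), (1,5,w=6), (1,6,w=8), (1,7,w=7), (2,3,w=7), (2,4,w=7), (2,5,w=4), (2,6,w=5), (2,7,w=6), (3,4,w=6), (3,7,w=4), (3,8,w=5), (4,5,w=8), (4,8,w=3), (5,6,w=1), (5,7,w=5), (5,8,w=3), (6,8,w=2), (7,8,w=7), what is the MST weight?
23 (MST edges: (1,3,w=4), (2,5,w=4), (3,7,w=4), (3,8,w=5), (4,8,w=3), (5,6,w=1), (6,8,w=2); sum of weights 4 + 4 + 4 + 5 + 3 + 1 + 2 = 23)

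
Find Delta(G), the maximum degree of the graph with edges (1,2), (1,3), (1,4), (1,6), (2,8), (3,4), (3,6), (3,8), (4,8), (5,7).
4 (attained at vertices 1, 3)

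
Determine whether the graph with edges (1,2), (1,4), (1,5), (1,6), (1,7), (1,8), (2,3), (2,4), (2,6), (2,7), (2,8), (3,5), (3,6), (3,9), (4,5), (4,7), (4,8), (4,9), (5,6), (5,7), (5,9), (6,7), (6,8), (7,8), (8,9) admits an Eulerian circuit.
Yes (the graph is connected and all 9 vertices have even degree)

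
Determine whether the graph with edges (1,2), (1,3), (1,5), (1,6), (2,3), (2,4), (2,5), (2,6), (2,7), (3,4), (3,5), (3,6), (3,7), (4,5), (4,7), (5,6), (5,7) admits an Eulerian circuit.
Yes (the graph is connected and all 7 vertices have even degree)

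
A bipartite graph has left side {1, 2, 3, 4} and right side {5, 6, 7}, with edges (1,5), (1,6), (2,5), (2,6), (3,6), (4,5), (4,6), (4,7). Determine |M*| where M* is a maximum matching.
3 (matching: (1,6), (2,5), (4,7); upper bound min(|L|,|R|) = min(4,3) = 3)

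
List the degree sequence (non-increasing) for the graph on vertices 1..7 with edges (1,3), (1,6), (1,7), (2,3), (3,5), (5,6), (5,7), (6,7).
[3, 3, 3, 3, 3, 1, 0] (degrees: deg(1)=3, deg(2)=1, deg(3)=3, deg(4)=0, deg(5)=3, deg(6)=3, deg(7)=3)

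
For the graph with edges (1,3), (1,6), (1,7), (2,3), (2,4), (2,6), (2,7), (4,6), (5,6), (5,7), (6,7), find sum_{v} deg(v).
22 (handshake: sum of degrees = 2|E| = 2 x 11 = 22)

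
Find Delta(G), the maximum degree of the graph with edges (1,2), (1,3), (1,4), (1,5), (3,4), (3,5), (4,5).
4 (attained at vertex 1)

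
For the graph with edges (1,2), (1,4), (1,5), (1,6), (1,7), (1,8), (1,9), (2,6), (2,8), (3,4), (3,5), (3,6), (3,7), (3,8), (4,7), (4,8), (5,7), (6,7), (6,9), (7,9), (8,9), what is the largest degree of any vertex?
7 (attained at vertex 1)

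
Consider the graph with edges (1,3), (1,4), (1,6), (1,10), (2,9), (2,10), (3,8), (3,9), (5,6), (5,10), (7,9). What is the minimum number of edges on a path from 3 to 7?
2 (path: 3 -> 9 -> 7, 2 edges)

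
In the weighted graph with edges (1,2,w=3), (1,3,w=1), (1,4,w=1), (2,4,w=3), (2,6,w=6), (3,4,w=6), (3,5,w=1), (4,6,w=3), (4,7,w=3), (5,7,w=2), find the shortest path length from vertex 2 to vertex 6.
6 (path: 2 -> 6; weights 6 = 6)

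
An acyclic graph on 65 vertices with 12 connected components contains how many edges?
53 (Each of the 12 component trees on V_i vertices has V_i - 1 edges; summing gives V - C = 65 - 12 = 53)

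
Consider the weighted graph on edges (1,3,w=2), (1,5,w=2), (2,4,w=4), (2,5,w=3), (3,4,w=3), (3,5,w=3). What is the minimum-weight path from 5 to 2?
3 (path: 5 -> 2; weights 3 = 3)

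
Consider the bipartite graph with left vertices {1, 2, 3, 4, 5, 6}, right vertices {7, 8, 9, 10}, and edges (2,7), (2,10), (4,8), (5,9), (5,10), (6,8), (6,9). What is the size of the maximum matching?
4 (matching: (2,7), (4,8), (5,10), (6,9); upper bound min(|L|,|R|) = min(6,4) = 4)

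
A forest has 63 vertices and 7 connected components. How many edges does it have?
56 (Each of the 7 component trees on V_i vertices has V_i - 1 edges; summing gives V - C = 63 - 7 = 56)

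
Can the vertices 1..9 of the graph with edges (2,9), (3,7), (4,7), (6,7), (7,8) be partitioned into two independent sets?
Yes. Partition: {1, 3, 4, 5, 6, 8, 9}, {2, 7}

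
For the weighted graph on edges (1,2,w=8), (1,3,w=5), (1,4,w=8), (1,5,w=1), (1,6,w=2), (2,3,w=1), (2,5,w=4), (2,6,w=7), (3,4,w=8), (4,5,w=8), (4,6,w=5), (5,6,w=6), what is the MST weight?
13 (MST edges: (1,5,w=1), (1,6,w=2), (2,3,w=1), (2,5,w=4), (4,6,w=5); sum of weights 1 + 2 + 1 + 4 + 5 = 13)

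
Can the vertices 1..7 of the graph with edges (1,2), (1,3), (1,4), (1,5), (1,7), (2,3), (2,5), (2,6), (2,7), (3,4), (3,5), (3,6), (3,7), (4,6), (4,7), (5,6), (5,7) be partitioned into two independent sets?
No (odd cycle of length 3: 7 -> 1 -> 3 -> 7)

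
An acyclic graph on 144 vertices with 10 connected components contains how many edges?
134 (Each of the 10 component trees on V_i vertices has V_i - 1 edges; summing gives V - C = 144 - 10 = 134)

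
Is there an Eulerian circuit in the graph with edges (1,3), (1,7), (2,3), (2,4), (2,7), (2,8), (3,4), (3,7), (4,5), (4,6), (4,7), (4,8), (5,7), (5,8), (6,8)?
No (2 vertices have odd degree: {5, 7}; Eulerian circuit requires 0)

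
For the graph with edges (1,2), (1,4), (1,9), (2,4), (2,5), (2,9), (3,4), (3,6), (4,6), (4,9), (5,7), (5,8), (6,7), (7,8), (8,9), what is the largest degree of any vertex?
5 (attained at vertex 4)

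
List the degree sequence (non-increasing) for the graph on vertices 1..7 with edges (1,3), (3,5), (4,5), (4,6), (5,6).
[3, 2, 2, 2, 1, 0, 0] (degrees: deg(1)=1, deg(2)=0, deg(3)=2, deg(4)=2, deg(5)=3, deg(6)=2, deg(7)=0)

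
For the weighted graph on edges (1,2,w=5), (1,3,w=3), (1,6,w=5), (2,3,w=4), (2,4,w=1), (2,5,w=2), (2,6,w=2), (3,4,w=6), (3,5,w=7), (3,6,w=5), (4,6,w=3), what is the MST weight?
12 (MST edges: (1,3,w=3), (2,3,w=4), (2,4,w=1), (2,5,w=2), (2,6,w=2); sum of weights 3 + 4 + 1 + 2 + 2 = 12)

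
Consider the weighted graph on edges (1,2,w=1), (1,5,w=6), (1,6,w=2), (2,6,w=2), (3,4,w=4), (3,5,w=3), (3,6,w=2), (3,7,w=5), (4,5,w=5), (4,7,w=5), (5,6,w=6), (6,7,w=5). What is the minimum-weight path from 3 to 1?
4 (path: 3 -> 6 -> 1; weights 2 + 2 = 4)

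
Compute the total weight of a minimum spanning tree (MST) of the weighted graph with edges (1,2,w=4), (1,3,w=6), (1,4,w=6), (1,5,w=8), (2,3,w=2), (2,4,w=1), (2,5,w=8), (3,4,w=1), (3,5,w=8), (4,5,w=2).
8 (MST edges: (1,2,w=4), (2,4,w=1), (3,4,w=1), (4,5,w=2); sum of weights 4 + 1 + 1 + 2 = 8)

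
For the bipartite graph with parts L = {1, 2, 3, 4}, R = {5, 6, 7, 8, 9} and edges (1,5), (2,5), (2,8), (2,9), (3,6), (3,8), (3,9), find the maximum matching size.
3 (matching: (1,5), (2,9), (3,8); upper bound min(|L|,|R|) = min(4,5) = 4)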